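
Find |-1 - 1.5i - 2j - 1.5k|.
3.082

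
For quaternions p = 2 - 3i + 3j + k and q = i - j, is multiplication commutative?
No: pq = 6 + 3i - j ≠ 6 + i - 3j = qp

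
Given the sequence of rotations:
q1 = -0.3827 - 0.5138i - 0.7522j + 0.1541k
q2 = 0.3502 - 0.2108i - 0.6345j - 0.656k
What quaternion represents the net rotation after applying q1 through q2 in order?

q2 · q1 = -0.6185 - 0.6905i + 0.3489j + 0.1376k
-0.6185 - 0.6905i + 0.3489j + 0.1376k


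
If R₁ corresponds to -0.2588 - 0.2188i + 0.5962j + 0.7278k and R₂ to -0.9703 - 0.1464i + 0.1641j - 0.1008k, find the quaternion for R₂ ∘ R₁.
0.1946 + 0.4297i - 0.4924j - 0.7315k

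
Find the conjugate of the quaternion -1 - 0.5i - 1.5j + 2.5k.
-1 + 0.5i + 1.5j - 2.5k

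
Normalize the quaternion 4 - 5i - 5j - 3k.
0.4619 - 0.5774i - 0.5774j - 0.3464k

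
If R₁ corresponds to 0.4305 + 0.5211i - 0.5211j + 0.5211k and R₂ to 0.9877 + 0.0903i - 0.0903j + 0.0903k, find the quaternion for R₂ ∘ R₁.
0.284 + 0.5536i - 0.5536j + 0.5536k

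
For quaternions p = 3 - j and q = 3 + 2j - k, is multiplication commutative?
No: pq = 11 + i + 3j - 3k ≠ 11 - i + 3j - 3k = qp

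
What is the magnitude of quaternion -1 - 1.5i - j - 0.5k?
2.121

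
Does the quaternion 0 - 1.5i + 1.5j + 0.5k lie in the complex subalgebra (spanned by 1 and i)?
No. The quaternion -1.5i + 1.5j + 0.5k has j-coefficient y = 1.5 and k-coefficient z = 0.5, not both zero, so it does not lie in the complex subalgebra spanned by 1 and i.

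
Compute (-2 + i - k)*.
-2 - i + k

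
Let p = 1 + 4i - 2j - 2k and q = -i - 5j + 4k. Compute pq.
2 - 19i - 19j - 18k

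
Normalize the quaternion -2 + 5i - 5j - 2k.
-0.2626 + 0.6565i - 0.6565j - 0.2626k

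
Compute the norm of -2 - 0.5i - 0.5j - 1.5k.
2.598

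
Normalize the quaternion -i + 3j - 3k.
-0.2294i + 0.6882j - 0.6882k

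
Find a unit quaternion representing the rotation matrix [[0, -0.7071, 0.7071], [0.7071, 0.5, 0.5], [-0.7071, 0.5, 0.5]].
0.7071 + 0.5j + 0.5k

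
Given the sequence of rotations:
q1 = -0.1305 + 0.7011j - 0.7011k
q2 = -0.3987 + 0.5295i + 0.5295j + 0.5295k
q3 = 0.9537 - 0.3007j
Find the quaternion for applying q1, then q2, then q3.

q2 · q1 = 0.052 - 0.8116i + 0.0226j + 0.5817k
q3 · q2 · q1 = 0.0564 - 0.9489i + 0.0059j + 0.3107k
0.0564 - 0.9489i + 0.0059j + 0.3107k


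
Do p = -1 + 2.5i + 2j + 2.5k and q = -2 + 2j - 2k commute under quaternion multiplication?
No: pq = 3 - 14i - j + 2k ≠ 3 + 4i - 11j - 8k = qp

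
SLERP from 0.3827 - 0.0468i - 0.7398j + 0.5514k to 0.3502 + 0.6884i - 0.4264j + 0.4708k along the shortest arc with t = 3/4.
0.3834 + 0.5307i - 0.5432j + 0.5257k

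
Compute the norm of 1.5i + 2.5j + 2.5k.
3.841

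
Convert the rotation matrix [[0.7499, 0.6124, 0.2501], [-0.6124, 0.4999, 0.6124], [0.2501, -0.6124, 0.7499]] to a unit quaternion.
0.866 - 0.3536i - 0.3536k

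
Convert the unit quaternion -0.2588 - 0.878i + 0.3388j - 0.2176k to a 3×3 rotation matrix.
[[0.6757, -0.7076, 0.2067], [-0.4823, -0.6365, -0.6019], [0.5575, 0.307, -0.7713]]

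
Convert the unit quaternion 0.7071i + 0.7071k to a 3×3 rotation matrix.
[[0, 0, 1], [0, -1, 0], [1, 0, 0]]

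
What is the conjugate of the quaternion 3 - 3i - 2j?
3 + 3i + 2j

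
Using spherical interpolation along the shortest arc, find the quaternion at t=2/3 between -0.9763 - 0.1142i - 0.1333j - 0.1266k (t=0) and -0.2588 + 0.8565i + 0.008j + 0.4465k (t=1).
-0.6789 + 0.6617i - 0.0565j + 0.3132k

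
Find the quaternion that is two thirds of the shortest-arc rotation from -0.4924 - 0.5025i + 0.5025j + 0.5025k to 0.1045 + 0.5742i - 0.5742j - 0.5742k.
-0.2391 - 0.5606i + 0.5606j + 0.5606k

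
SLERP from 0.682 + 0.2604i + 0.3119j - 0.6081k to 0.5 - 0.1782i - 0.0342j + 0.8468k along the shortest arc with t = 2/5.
0.2421 + 0.2859i + 0.2485j - 0.8933k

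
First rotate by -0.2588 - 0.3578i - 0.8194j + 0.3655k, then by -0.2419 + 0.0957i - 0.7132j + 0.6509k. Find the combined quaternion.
-0.7255 + 0.3345i + 0.1149j - 0.5905k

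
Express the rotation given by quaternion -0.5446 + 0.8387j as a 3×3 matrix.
[[-0.4068, 0, -0.9135], [0, 1, 0], [0.9135, 0, -0.4068]]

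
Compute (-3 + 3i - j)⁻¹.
-0.1579 - 0.1579i + 0.0526j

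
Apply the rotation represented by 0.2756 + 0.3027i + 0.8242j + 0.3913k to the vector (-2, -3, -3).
(-1.594, -4.395, -0.375)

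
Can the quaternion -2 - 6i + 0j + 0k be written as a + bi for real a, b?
Yes. The quaternion -2 - 6i has j- and k-coefficients y = z = 0, so it lies in the complex subalgebra spanned by 1 and i.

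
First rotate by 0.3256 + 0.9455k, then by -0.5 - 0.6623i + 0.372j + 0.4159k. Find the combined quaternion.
-0.556 + 0.1361i + 0.7473j - 0.3373k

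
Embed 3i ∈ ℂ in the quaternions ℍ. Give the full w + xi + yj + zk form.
0 + 3i + 0j + 0k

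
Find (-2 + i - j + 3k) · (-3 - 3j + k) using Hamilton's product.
5i + 8j - 14k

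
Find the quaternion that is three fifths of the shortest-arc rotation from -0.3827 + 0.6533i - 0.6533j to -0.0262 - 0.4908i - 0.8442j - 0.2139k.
-0.219 - 0.0207i - 0.9627j - 0.1576k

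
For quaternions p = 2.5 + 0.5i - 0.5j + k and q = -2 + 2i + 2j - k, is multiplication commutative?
No: pq = -4 + 2.5i + 8.5j - 2.5k ≠ -4 + 5.5i + 3.5j - 6.5k = qp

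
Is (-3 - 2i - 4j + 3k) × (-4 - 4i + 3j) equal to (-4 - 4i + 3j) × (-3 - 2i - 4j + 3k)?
No: pq = 16 + 11i - 5j - 34k ≠ 16 + 29i + 19j + 10k = qp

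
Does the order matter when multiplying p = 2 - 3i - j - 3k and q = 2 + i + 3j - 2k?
Yes: pq = 4 + 7i - 5j - 18k ≠ 4 - 15i + 13j - 2k = qp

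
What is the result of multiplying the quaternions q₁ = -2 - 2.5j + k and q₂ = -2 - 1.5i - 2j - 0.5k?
-0.5 + 6.25i + 7.5j - 4.75k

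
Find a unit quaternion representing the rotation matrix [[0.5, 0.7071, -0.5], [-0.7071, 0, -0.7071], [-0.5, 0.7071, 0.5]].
0.7071 + 0.5i - 0.5k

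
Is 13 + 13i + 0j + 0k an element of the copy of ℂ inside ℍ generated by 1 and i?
Yes. The quaternion 13 + 13i has j- and k-coefficients y = z = 0, so it lies in the complex subalgebra spanned by 1 and i.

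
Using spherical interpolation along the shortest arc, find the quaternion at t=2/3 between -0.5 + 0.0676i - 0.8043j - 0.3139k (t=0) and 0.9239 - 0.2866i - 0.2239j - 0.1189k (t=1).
-0.9498 + 0.2565i - 0.1738j - 0.0429k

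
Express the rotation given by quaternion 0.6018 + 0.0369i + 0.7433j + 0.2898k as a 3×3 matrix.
[[-0.273, -0.2939, 0.916], [0.4037, 0.8293, 0.3864], [-0.8732, 0.4752, -0.1077]]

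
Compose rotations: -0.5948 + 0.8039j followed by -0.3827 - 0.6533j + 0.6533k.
0.7528 - 0.5252i + 0.0809j - 0.3886k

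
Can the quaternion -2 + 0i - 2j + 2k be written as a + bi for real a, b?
No. The quaternion -2 - 2j + 2k has j-coefficient y = -2 and k-coefficient z = 2, not both zero, so it does not lie in the complex subalgebra spanned by 1 and i.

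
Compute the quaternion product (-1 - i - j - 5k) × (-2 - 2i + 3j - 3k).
-12 + 22i + 6j + 8k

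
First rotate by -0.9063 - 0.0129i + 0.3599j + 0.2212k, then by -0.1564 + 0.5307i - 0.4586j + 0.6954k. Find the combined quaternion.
0.1598 - 0.8307i + 0.233j - 0.4798k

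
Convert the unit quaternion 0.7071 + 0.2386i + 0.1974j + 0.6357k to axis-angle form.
axis = (0.3374, 0.2792, 0.899), θ = π/2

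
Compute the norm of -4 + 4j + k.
√33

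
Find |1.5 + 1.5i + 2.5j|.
3.279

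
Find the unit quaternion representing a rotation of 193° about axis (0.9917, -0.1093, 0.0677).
-0.1132 + 0.9853i - 0.1086j + 0.0673k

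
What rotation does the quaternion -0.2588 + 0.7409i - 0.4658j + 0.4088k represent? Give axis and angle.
axis = (0.767, -0.4822, 0.4232), θ = 7π/6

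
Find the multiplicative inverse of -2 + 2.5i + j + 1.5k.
-0.1481 - 0.1852i - 0.0741j - 0.1111k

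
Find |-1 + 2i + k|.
√6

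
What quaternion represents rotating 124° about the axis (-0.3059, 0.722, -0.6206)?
0.4695 - 0.2701i + 0.6375j - 0.548k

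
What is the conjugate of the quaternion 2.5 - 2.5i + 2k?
2.5 + 2.5i - 2k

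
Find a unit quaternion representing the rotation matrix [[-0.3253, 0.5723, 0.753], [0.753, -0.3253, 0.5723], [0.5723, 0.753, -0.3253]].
0.0785 + 0.5756i + 0.5756j + 0.5756k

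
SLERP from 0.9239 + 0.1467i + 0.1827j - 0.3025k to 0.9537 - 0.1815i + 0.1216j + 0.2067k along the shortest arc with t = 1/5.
0.9597 + 0.0815i + 0.1755j - 0.2038k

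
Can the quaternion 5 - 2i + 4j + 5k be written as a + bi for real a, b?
No. The quaternion 5 - 2i + 4j + 5k has j-coefficient y = 4 and k-coefficient z = 5, not both zero, so it does not lie in the complex subalgebra spanned by 1 and i.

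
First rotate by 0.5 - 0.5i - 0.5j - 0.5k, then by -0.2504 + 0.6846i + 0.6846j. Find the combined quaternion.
0.5594 + 0.1252i + 0.8098j + 0.1252k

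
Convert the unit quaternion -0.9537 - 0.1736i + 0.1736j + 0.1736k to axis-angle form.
axis = (-√3/3, √3/3, √3/3), θ = 325°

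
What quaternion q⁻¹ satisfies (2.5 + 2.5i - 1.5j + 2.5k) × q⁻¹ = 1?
0.119 - 0.119i + 0.0714j - 0.119k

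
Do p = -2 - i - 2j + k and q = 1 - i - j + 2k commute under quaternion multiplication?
No: pq = -7 - 2i + j - 4k ≠ -7 + 4i - j - 2k = qp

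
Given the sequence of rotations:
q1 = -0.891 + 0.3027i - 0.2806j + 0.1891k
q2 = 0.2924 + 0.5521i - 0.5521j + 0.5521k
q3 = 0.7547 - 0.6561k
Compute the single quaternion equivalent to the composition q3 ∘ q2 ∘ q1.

q2 · q1 = -0.687 - 0.3529i + 0.4726j - 0.4244k
q3 · q2 · q1 = -0.7969 + 0.0437i + 0.5882j + 0.1304k
-0.7969 + 0.0437i + 0.5882j + 0.1304k


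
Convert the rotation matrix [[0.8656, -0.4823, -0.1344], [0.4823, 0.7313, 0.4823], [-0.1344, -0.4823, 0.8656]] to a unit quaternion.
0.9304 - 0.2592i + 0.2592k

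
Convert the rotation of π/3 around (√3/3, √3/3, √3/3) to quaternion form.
0.866 + 0.2887i + 0.2887j + 0.2887k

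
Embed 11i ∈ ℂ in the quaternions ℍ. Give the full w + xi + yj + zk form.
0 + 11i + 0j + 0k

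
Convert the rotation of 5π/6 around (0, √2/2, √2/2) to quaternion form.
0.2588 + 0.683j + 0.683k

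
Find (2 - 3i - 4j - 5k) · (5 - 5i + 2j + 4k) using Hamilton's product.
23 - 31i + 21j - 43k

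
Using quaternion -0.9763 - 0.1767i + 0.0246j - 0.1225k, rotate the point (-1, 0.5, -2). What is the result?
(-1.083, 0.925, -1.795)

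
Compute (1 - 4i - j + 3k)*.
1 + 4i + j - 3k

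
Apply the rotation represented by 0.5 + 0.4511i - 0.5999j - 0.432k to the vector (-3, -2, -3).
(3.466, 2.279, -2.189)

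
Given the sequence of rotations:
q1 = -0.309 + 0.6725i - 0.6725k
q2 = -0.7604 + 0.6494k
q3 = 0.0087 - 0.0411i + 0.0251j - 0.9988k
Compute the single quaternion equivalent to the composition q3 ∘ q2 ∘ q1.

q2 · q1 = 0.6717 - 0.5114i + 0.4367j + 0.3107k
q3 · q2 · q1 = 0.2842 + 0.4119i + 0.5442j - 0.6733k
0.2842 + 0.4119i + 0.5442j - 0.6733k


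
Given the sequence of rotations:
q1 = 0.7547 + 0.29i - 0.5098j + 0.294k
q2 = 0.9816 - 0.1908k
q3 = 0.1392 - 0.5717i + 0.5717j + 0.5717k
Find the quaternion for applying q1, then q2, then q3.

q2 · q1 = 0.7969 + 0.1874i - 0.5558j + 0.1446k
q3 · q2 · q1 = 0.4531 - 0.0291i + 0.568j + 0.6863k
0.4531 - 0.0291i + 0.568j + 0.6863k


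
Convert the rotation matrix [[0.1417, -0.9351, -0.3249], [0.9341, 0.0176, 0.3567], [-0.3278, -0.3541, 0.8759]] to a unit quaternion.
0.7133 - 0.2491i + 0.001j + 0.6551k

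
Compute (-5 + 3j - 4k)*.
-5 - 3j + 4k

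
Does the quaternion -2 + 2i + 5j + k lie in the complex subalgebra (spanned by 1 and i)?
No. The quaternion -2 + 2i + 5j + k has j-coefficient y = 5 and k-coefficient z = 1, not both zero, so it does not lie in the complex subalgebra spanned by 1 and i.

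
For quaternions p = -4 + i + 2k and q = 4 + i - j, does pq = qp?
No: pq = -17 + 2i + 6j + 7k ≠ -17 - 2i + 2j + 9k = qp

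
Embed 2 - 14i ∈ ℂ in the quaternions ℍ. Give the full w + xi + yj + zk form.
2 - 14i + 0j + 0k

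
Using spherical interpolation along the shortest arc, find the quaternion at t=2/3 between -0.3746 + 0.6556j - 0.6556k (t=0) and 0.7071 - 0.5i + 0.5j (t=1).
0.4174 - 0.423i + 0.7394j - 0.3164k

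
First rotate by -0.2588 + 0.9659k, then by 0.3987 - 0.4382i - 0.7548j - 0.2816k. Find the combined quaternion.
0.1688 - 0.6157i + 0.6186j + 0.458k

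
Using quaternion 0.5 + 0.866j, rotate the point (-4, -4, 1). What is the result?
(2.866, -4, 2.964)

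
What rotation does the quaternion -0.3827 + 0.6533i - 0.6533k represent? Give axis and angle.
axis = (√2/2, 0, -√2/2), θ = 5π/4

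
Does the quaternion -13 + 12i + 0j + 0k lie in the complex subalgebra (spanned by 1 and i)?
Yes. The quaternion -13 + 12i has j- and k-coefficients y = z = 0, so it lies in the complex subalgebra spanned by 1 and i.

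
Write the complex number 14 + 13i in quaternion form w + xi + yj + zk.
14 + 13i + 0j + 0k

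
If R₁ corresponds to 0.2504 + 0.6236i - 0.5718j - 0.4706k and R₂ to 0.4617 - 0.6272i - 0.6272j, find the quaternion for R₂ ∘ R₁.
0.1481 + 0.426i - 0.7162j + 0.5325k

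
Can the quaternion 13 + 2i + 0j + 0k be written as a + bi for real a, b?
Yes. The quaternion 13 + 2i has j- and k-coefficients y = z = 0, so it lies in the complex subalgebra spanned by 1 and i.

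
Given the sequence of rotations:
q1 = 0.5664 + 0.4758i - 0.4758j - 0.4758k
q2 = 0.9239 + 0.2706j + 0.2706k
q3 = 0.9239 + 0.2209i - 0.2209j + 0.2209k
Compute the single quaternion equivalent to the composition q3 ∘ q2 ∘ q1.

q2 · q1 = 0.7808 + 0.4396i - 0.1576j - 0.4151k
q3 · q2 · q1 = 0.6812 + 0.7051i - 0.1293j - 0.1487k
0.6812 + 0.7051i - 0.1293j - 0.1487k


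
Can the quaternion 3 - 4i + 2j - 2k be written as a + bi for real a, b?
No. The quaternion 3 - 4i + 2j - 2k has j-coefficient y = 2 and k-coefficient z = -2, not both zero, so it does not lie in the complex subalgebra spanned by 1 and i.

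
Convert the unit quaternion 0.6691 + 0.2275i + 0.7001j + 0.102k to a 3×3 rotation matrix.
[[-0.0011, 0.182, 0.9833], [0.455, 0.8757, -0.1616], [-0.8905, 0.4473, -0.0838]]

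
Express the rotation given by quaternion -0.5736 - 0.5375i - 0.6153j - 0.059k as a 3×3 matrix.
[[0.2358, 0.5938, 0.7693], [0.7291, 0.4152, -0.544], [-0.6424, 0.6892, -0.335]]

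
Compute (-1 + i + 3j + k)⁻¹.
-0.0833 - 0.0833i - 0.25j - 0.0833k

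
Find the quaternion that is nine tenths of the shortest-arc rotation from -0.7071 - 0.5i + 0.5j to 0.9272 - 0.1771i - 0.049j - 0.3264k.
-0.9415 + 0.1061i + 0.1035j + 0.3025k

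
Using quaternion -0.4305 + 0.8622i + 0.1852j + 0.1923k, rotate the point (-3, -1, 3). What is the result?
(-2.541, 2.54, -2.468)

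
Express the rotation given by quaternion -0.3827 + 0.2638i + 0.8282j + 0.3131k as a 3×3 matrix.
[[-0.5679, 0.6766, -0.4687], [0.1973, 0.6648, 0.7205], [0.7991, 0.3167, -0.511]]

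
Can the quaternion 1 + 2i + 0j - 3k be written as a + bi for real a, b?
No. The quaternion 1 + 2i - 3k has j-coefficient y = 0 and k-coefficient z = -3, not both zero, so it does not lie in the complex subalgebra spanned by 1 and i.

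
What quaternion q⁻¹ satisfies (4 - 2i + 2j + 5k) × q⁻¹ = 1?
0.0816 + 0.0408i - 0.0408j - 0.102k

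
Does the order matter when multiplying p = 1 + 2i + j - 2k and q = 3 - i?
Yes: pq = 5 + 5i + 5j - 5k ≠ 5 + 5i + j - 7k = qp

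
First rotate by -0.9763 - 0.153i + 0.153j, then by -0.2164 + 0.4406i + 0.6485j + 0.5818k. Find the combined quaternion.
0.1795 - 0.4861i - 0.7553j - 0.4014k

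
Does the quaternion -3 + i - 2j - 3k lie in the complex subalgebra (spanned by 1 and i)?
No. The quaternion -3 + i - 2j - 3k has j-coefficient y = -2 and k-coefficient z = -3, not both zero, so it does not lie in the complex subalgebra spanned by 1 and i.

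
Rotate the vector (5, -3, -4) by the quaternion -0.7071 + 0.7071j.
(4, -3, 5)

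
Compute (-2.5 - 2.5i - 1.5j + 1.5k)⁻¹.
-0.1471 + 0.1471i + 0.0882j - 0.0882k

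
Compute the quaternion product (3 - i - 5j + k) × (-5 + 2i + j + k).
-9 + 5i + 31j + 7k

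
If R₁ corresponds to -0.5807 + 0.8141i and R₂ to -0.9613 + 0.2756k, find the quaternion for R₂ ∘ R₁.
0.5582 - 0.7826i + 0.2244j - 0.16k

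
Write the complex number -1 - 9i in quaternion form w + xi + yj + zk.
-1 - 9i + 0j + 0k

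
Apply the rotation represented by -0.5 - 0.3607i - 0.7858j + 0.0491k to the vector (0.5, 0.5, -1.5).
(-0.937, 1.283, 0.474)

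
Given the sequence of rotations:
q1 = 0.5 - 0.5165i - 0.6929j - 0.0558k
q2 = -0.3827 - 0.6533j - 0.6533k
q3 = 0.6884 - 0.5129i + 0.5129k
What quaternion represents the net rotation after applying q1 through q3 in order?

q2 · q1 = -0.6805 - 0.2186i + 0.276j - 0.6427k
q3 · q2 · q1 = -0.2509 + 0.057i - 0.2518j - 0.933k
-0.2509 + 0.057i - 0.2518j - 0.933k


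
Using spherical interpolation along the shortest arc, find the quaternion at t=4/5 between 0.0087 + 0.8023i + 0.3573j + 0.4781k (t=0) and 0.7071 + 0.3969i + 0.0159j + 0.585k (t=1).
0.5983 + 0.5189i + 0.0954j + 0.6031k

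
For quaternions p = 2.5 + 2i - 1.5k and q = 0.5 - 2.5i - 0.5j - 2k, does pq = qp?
No: pq = 3.25 - 6i + 6.5j - 6.75k ≠ 3.25 - 4.5i - 9j - 4.75k = qp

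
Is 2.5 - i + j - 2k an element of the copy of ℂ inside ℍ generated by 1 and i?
No. The quaternion 2.5 - i + j - 2k has j-coefficient y = 1 and k-coefficient z = -2, not both zero, so it does not lie in the complex subalgebra spanned by 1 and i.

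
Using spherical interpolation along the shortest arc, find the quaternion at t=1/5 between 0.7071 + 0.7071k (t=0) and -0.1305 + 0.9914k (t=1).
0.5664 + 0.8241k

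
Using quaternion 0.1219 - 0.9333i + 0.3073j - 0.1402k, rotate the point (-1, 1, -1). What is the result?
(-1.648, -0.315, 0.43)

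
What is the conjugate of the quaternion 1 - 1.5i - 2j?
1 + 1.5i + 2j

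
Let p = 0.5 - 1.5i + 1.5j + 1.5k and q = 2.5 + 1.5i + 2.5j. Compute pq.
-0.25 - 6.75i + 7.25j - 2.25k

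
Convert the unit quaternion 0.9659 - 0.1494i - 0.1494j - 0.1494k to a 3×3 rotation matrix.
[[0.9107, 0.3333, -0.244], [-0.244, 0.9107, 0.3333], [0.3333, -0.244, 0.9107]]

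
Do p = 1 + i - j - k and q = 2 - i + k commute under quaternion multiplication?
No: pq = 4 - 2j - 2k ≠ 4 + 2i - 2j = qp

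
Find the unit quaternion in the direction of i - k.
0.7071i - 0.7071k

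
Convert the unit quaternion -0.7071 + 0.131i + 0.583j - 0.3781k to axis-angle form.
axis = (0.1853, 0.8245, -0.5347), θ = 3π/2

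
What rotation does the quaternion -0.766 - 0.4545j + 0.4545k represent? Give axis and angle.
axis = (0, -√2/2, √2/2), θ = 280°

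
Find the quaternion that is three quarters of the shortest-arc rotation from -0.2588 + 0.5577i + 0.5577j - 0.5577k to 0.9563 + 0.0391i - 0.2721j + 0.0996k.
-0.8711 + 0.1391i + 0.3967j - 0.2539k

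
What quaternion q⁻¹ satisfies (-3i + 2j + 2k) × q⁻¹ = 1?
0.1765i - 0.1176j - 0.1176k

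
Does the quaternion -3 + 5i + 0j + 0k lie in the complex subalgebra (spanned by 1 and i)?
Yes. The quaternion -3 + 5i has j- and k-coefficients y = z = 0, so it lies in the complex subalgebra spanned by 1 and i.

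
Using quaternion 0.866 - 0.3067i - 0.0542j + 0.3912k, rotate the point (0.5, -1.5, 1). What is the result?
(0.977, 0.086, 1.593)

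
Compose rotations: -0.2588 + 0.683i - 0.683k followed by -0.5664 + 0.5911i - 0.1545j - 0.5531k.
-0.6349 - 0.4343i + 0.0659j + 0.6355k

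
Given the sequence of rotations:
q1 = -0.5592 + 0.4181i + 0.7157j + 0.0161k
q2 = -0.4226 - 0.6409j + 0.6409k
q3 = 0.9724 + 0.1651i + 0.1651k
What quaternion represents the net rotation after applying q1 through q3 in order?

q2 · q1 = 0.6847 - 0.6457i + 0.3239j - 0.0972k
q3 · q2 · q1 = 0.7885 - 0.5683i + 0.2244j + 0.072k
0.7885 - 0.5683i + 0.2244j + 0.072k


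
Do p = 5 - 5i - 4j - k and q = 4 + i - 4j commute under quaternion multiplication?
No: pq = 9 - 19i - 37j + 20k ≠ 9 - 11i - 35j - 28k = qp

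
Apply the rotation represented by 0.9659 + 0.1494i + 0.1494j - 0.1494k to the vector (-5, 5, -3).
(-3.619, 6.773, 0.154)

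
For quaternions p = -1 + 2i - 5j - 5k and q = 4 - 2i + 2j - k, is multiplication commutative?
No: pq = 5 + 25i - 10j - 25k ≠ 5 - 5i - 34j - 13k = qp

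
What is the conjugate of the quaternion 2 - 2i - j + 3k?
2 + 2i + j - 3k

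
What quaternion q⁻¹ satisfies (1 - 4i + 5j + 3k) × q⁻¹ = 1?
0.0196 + 0.0784i - 0.098j - 0.0588k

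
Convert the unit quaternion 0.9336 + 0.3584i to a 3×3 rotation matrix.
[[1, 0, 0], [0, 0.7431, -0.6692], [0, 0.6692, 0.7431]]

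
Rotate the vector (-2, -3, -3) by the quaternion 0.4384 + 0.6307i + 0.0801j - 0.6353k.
(-0.141, 4.685, -0.185)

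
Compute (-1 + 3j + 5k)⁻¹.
-0.0286 - 0.0857j - 0.1429k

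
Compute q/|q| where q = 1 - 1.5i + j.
0.4851 - 0.7276i + 0.4851j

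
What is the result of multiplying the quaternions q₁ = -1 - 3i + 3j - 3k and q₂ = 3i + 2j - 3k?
-6 - 6i - 20j - 12k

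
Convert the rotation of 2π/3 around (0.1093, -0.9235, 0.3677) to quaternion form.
0.5 + 0.0947i - 0.7998j + 0.3184k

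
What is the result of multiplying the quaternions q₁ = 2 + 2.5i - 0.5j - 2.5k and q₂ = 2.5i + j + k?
-3.25 + 7i - 6.75j + 5.75k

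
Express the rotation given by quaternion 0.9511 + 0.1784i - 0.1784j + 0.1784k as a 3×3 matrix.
[[0.8727, -0.403, -0.2757], [0.2757, 0.8727, -0.403], [0.403, 0.2757, 0.8727]]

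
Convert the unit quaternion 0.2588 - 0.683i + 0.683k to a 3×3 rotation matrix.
[[0.067, -0.3535, -0.933], [0.3535, -0.866, 0.3535], [-0.933, -0.3535, 0.067]]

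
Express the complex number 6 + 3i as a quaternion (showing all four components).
6 + 3i + 0j + 0k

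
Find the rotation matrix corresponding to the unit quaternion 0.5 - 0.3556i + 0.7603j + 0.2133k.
[[-0.2471, -0.754, 0.6086], [-0.3274, 0.6561, 0.6799], [-0.912, -0.0313, -0.409]]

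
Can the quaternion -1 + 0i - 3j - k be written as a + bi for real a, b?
No. The quaternion -1 - 3j - k has j-coefficient y = -3 and k-coefficient z = -1, not both zero, so it does not lie in the complex subalgebra spanned by 1 and i.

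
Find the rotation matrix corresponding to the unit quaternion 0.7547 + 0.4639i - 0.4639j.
[[0.5696, -0.4304, -0.7002], [-0.4304, 0.5696, -0.7002], [0.7002, 0.7002, 0.1392]]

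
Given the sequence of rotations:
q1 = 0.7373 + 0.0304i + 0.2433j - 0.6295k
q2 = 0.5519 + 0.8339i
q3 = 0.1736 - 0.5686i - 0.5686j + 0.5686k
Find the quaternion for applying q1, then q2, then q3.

q2 · q1 = 0.3816 + 0.6316i + 0.6592j - 0.1445k
q3 · q2 · q1 = 0.8824 - 0.4i + 0.1744j + 0.1762k
0.8824 - 0.4i + 0.1744j + 0.1762k


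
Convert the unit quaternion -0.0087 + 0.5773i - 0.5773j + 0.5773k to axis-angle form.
axis = (√3/3, -√3/3, √3/3), θ = 181°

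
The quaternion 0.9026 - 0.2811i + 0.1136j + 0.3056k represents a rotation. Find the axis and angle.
axis = (-0.653, 0.2639, 0.7099), θ = 51°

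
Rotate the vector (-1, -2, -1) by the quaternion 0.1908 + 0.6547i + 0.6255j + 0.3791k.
(-2.014, -0.899, -1.066)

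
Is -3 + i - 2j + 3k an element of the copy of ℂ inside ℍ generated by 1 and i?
No. The quaternion -3 + i - 2j + 3k has j-coefficient y = -2 and k-coefficient z = 3, not both zero, so it does not lie in the complex subalgebra spanned by 1 and i.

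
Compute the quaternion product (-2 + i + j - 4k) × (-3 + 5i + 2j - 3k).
-13 - 8i - 24j + 15k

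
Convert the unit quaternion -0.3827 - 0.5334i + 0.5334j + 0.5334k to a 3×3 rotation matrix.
[[-0.1381, -0.1608, -0.9773], [-0.9773, -0.1381, 0.1608], [-0.1608, 0.9773, -0.1381]]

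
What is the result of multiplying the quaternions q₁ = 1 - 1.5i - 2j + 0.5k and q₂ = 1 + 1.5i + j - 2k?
6.25 + 3.5i - 3.25j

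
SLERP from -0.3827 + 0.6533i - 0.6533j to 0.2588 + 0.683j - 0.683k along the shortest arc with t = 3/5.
-0.3502 + 0.3018i - 0.7595j + 0.4577k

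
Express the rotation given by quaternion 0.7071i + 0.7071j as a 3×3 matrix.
[[0, 1, 0], [1, 0, 0], [0, 0, -1]]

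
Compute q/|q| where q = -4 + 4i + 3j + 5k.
-0.4924 + 0.4924i + 0.3693j + 0.6155k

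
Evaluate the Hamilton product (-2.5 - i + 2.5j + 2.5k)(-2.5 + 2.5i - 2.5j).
15 + 2.5i + 6.25j - 10k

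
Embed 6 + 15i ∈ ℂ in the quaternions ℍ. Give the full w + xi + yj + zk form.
6 + 15i + 0j + 0k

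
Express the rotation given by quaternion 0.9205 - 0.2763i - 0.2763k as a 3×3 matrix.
[[0.8473, 0.5087, 0.1527], [-0.5087, 0.6946, 0.5087], [0.1527, -0.5087, 0.8473]]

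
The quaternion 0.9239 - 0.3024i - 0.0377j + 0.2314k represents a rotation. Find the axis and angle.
axis = (-0.7903, -0.0985, 0.6047), θ = π/4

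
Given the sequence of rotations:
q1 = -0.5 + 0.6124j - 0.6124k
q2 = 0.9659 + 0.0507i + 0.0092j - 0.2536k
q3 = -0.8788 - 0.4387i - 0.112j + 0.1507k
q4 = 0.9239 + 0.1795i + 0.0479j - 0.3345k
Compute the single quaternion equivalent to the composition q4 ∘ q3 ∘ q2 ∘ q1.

q2 · q1 = -0.6439 + 0.1243i + 0.618j - 0.4337k
q3 · q2 · q1 = 0.755 + 0.1287i - 0.6425j + 0.0269k
q4 · q3 · q2 · q1 = 0.7142 + 0.0408i - 0.6053j - 0.3492k
0.7142 + 0.0408i - 0.6053j - 0.3492k


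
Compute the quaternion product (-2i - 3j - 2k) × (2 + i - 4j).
-10 - 12i - 8j + 7k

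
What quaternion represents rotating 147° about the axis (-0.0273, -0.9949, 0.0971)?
0.284 - 0.0262i - 0.9539j + 0.0931k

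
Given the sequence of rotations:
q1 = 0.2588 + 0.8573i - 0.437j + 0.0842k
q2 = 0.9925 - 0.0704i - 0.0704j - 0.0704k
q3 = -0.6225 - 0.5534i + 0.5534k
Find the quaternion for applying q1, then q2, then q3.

q2 · q1 = 0.2924 + 0.796i - 0.5064j + 0.1565k
q3 · q2 · q1 = 0.1719 - 0.3771i + 0.8423j + 0.3446k
0.1719 - 0.3771i + 0.8423j + 0.3446k


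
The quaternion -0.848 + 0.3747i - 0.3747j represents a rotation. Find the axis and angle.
axis = (√2/2, -√2/2, 0), θ = 296°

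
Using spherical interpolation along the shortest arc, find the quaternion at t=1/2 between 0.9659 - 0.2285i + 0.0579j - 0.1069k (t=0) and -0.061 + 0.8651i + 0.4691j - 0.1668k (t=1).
0.6597 - 0.7025i - 0.2642j + 0.0385k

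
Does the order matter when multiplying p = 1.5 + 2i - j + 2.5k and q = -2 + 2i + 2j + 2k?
Yes: pq = -10 - 8i + 6j + 4k ≠ -10 + 6i + 4j - 8k = qp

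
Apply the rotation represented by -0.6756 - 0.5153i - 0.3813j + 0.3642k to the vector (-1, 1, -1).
(0.301, 1.277, 1.131)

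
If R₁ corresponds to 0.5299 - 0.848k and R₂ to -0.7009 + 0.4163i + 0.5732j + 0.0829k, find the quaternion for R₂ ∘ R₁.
-0.3011 - 0.2655i + 0.6568j + 0.6383k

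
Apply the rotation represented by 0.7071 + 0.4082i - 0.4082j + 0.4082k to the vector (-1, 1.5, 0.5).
(-1.821, -0.199, -0.378)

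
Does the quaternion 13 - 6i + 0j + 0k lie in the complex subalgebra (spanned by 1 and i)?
Yes. The quaternion 13 - 6i has j- and k-coefficients y = z = 0, so it lies in the complex subalgebra spanned by 1 and i.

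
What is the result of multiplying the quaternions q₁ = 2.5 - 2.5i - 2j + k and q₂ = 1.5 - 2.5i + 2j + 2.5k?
-1 - 17i + 5.75j - 2.25k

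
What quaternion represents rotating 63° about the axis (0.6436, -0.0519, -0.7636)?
0.8526 + 0.3363i - 0.0271j - 0.399k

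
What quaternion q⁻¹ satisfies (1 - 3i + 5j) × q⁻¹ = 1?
0.0286 + 0.0857i - 0.1429j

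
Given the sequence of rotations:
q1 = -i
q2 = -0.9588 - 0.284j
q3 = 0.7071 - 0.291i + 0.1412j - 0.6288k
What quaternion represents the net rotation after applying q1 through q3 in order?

q2 · q1 = 0.9588i - 0.284k
q3 · q2 · q1 = 0.1004 + 0.6379i - 0.6855j - 0.3362k
0.1004 + 0.6379i - 0.6855j - 0.3362k


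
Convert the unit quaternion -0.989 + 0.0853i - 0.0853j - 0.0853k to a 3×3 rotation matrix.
[[0.9709, -0.1833, 0.1542], [0.1542, 0.9709, 0.1833], [-0.1833, -0.1542, 0.9709]]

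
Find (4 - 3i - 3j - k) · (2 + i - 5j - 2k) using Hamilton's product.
-6 - i - 33j + 8k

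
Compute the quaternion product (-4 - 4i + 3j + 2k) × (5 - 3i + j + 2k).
-39 - 4i + 13j + 7k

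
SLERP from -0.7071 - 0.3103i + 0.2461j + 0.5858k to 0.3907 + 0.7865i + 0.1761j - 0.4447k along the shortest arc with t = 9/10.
-0.4356 - 0.7548i - 0.1344j + 0.4718k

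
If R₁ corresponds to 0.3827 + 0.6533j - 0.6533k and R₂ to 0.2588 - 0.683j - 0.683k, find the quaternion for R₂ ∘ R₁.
0.099 + 0.8924i - 0.0923j - 0.4305k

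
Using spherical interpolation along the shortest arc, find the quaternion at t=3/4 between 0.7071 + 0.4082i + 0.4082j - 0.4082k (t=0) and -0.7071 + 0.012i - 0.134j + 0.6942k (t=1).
0.7307 + 0.0985i + 0.2108j - 0.6418k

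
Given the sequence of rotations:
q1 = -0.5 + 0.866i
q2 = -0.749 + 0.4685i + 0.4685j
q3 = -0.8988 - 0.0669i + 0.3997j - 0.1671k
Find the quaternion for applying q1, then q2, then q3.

q2 · q1 = -0.0312 - 0.8829i - 0.2343j - 0.4057k
q3 · q2 · q1 = -0.0052 + 0.5943i + 0.3185j + 0.7384k
-0.0052 + 0.5943i + 0.3185j + 0.7384k


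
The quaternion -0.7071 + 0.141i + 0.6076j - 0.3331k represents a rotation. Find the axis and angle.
axis = (0.1994, 0.8593, -0.4711), θ = 3π/2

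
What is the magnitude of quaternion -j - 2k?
√5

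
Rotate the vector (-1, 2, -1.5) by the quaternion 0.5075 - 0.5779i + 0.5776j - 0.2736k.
(-2.317, 0.904, -1.032)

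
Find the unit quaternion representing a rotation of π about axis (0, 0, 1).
k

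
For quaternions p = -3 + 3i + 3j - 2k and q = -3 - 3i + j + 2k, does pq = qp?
No: pq = 19 + 8i - 12j + 12k ≠ 19 - 8i - 12j - 12k = qp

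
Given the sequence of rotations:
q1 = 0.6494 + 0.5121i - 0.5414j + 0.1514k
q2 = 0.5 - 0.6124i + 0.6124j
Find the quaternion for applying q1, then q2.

q2 · q1 = 0.9699 - 0.0489i + 0.2197j + 0.0936k
0.9699 - 0.0489i + 0.2197j + 0.0936k


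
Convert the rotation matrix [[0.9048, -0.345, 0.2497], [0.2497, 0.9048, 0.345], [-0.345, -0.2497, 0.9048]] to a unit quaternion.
0.9636 - 0.1543i + 0.1543j + 0.1543k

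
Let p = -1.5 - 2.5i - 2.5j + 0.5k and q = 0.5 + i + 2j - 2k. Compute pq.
7.75 + 1.25i - 8.75j + 0.75k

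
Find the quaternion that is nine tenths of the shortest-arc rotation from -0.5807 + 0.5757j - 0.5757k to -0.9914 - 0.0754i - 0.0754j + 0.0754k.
-0.9975 - 0.0705i - 0.0007j + 0.0007k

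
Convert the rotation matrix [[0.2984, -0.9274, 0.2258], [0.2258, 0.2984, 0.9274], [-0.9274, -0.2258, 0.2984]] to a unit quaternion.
0.6883 - 0.4188i + 0.4188j + 0.4188k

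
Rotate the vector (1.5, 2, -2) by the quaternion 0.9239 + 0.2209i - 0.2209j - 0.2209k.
(2.84, 1.472, -0.132)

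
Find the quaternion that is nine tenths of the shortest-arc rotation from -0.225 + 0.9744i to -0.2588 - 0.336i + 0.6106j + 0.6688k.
0.217 + 0.452i - 0.5834j - 0.639k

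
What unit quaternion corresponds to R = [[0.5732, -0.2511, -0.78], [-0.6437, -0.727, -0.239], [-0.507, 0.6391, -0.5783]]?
0.2588 + 0.8483i - 0.2637j - 0.3793k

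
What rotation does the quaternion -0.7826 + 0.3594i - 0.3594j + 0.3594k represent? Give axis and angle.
axis = (√3/3, -√3/3, √3/3), θ = 283°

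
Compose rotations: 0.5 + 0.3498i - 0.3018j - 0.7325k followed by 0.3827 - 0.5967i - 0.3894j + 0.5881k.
0.7133 + 0.2982i - 0.5416j + 0.33k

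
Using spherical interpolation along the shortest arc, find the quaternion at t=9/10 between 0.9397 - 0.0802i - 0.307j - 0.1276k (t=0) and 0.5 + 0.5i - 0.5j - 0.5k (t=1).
0.5681 + 0.4523i - 0.4962j - 0.4759k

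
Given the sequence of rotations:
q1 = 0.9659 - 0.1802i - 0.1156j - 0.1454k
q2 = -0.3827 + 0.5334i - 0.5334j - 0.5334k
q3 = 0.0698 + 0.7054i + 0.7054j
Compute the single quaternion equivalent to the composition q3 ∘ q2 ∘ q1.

q2 · q1 = -0.4127 + 0.6001i - 0.2973j - 0.6173k
q3 · q2 · q1 = -0.2424 - 0.6847i + 0.1236j - 0.6761k
-0.2424 - 0.6847i + 0.1236j - 0.6761k


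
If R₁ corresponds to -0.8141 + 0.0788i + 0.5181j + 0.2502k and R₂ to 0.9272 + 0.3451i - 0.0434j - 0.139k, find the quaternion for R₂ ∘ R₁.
-0.7248 - 0.1467i + 0.4184j + 0.5274k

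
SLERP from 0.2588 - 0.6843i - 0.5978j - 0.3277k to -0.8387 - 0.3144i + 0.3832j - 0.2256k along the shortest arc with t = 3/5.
0.7772 - 0.1324i - 0.6152j - 0.0064k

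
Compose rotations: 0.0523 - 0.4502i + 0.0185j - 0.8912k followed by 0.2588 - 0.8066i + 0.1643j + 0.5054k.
0.0978 - 0.3145i - 0.933j - 0.1452k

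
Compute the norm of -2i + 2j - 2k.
√12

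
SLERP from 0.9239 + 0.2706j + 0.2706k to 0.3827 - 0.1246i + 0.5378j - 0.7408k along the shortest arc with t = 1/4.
0.9128 - 0.0407i + 0.4063j - 0.0111k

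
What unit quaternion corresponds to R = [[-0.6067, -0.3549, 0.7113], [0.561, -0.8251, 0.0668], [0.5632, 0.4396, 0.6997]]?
0.2588 + 0.3601i + 0.1431j + 0.8848k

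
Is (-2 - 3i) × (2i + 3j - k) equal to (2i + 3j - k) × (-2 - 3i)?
No: pq = 6 - 4i - 9j - 7k ≠ 6 - 4i - 3j + 11k = qp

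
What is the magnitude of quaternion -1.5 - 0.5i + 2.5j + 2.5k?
√15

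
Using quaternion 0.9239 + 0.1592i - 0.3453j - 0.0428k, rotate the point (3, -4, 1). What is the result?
(1.745, -4.614, 1.289)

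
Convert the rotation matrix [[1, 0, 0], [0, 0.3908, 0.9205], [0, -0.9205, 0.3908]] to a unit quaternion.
0.8339 - 0.5519i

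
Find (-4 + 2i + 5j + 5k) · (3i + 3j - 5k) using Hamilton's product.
4 - 52i + 13j + 11k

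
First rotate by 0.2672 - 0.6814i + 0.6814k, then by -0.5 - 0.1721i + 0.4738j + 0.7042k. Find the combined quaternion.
-0.7307 + 0.6176i - 0.236j + 0.1703k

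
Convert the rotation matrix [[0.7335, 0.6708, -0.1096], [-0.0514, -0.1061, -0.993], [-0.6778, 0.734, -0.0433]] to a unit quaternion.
0.6293 + 0.6861i + 0.2257j - 0.2869k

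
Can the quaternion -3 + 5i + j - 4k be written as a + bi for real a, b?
No. The quaternion -3 + 5i + j - 4k has j-coefficient y = 1 and k-coefficient z = -4, not both zero, so it does not lie in the complex subalgebra spanned by 1 and i.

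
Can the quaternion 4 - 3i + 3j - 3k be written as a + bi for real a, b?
No. The quaternion 4 - 3i + 3j - 3k has j-coefficient y = 3 and k-coefficient z = -3, not both zero, so it does not lie in the complex subalgebra spanned by 1 and i.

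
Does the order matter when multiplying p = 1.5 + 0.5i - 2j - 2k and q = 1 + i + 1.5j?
Yes: pq = 4 + 5i - 1.75j + 0.75k ≠ 4 - i + 2.25j - 4.75k = qp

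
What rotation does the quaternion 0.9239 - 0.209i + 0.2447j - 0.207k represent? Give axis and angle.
axis = (-0.5462, 0.6395, -0.541), θ = π/4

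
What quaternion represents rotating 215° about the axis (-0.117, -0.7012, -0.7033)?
-0.3007 - 0.1116i - 0.6687j - 0.6707k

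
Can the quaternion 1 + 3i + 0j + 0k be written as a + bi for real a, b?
Yes. The quaternion 1 + 3i has j- and k-coefficients y = z = 0, so it lies in the complex subalgebra spanned by 1 and i.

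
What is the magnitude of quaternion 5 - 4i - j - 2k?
√46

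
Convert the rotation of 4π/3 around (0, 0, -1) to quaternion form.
-0.5 - 0.866k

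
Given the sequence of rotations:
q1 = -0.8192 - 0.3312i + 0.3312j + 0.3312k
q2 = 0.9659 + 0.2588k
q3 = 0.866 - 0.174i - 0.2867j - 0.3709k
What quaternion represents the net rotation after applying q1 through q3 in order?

q2 · q1 = -0.877 - 0.4056i + 0.2342j + 0.1079k
q3 · q2 · q1 = -0.7229 - 0.1427i + 0.6235j + 0.2617k
-0.7229 - 0.1427i + 0.6235j + 0.2617k


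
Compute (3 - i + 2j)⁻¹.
0.2143 + 0.0714i - 0.1429j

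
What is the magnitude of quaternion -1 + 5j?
√26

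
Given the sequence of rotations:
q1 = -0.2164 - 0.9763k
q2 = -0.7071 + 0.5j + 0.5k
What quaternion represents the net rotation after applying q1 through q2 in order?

q2 · q1 = 0.6412 - 0.4881i - 0.1082j + 0.5821k
0.6412 - 0.4881i - 0.1082j + 0.5821k


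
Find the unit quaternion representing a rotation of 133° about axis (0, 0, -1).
0.3987 - 0.9171k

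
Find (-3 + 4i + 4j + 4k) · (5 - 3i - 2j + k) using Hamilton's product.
1 + 41i + 10j + 21k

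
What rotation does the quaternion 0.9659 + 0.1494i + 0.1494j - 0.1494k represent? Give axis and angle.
axis = (√3/3, √3/3, -√3/3), θ = π/6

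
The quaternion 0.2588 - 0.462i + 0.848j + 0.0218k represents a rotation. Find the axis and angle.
axis = (-0.4783, 0.8779, 0.0226), θ = 5π/6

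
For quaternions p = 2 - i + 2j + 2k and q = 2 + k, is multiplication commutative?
No: pq = 2 + 5j + 6k ≠ 2 - 4i + 3j + 6k = qp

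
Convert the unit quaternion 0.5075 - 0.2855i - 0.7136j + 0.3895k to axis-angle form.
axis = (-0.3313, -0.8282, 0.452), θ = 119°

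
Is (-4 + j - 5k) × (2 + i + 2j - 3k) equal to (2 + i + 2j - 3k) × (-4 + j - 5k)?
No: pq = -25 + 3i - 11j + k ≠ -25 - 11i - j + 3k = qp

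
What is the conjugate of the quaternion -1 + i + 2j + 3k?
-1 - i - 2j - 3k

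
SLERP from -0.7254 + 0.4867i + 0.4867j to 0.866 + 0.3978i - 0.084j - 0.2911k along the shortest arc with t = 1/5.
-0.8351 + 0.3229i + 0.4397j + 0.0706k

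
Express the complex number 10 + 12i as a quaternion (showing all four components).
10 + 12i + 0j + 0k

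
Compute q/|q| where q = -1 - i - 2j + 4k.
-0.2132 - 0.2132i - 0.4264j + 0.8528k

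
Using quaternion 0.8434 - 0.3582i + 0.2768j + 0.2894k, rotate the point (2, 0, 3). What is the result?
(2.137, 2.873, 0.422)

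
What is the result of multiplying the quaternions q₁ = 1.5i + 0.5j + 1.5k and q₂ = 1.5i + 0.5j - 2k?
0.5 - 1.75i + 5.25j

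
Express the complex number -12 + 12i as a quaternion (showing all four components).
-12 + 12i + 0j + 0k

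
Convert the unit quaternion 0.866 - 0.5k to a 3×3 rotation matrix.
[[0.5, 0.866, 0], [-0.866, 0.5, 0], [0, 0, 1]]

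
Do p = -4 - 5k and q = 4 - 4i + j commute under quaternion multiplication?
No: pq = -16 + 21i + 16j - 20k ≠ -16 + 11i - 24j - 20k = qp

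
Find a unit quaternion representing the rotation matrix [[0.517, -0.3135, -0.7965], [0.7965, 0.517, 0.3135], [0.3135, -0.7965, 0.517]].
0.7986 - 0.3475i - 0.3475j + 0.3475k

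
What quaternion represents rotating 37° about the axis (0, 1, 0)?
0.9483 + 0.3173j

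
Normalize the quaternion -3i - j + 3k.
-0.6882i - 0.2294j + 0.6882k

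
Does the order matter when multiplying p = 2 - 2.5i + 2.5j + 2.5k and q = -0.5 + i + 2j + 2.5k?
Yes: pq = -9.75 + 4.5i + 11.5j - 3.75k ≠ -9.75 + 2i - 6j + 11.25k = qp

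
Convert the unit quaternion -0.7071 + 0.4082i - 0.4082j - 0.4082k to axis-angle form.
axis = (√3/3, -√3/3, -√3/3), θ = 3π/2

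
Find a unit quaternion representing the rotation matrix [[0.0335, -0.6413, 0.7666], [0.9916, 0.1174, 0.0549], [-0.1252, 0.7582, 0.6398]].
0.6691 + 0.2628i + 0.3332j + 0.6101k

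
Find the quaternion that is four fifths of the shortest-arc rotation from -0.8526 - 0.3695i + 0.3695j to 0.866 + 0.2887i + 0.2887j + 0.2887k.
-0.9032 - 0.3197i - 0.1581j - 0.2389k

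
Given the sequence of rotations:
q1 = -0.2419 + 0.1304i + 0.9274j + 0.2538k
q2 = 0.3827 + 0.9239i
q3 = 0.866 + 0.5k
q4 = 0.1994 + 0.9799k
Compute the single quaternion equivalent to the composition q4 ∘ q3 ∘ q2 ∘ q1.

q2 · q1 = -0.2131 - 0.1736i + 0.1204j + 0.954k
q3 · q2 · q1 = -0.6615 - 0.2105i + 0.0175j + 0.7196k
q4 · q3 · q2 · q1 = -0.837 - 0.0591i - 0.2028j - 0.5047k
-0.837 - 0.0591i - 0.2028j - 0.5047k
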